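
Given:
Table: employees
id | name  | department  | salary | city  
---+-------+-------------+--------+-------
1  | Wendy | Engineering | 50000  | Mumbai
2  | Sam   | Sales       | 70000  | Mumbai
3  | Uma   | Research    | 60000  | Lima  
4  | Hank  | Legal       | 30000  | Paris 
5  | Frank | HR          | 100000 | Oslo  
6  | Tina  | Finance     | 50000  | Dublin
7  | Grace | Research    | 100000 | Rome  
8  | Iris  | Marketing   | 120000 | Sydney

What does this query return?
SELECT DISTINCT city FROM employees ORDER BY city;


All 'city' values (row order): Mumbai, Mumbai, Lima, Paris, Oslo, Dublin, Rome, Sydney
Removing duplicates leaves 7 unique value(s).

7 values:
Dublin
Lima
Mumbai
Oslo
Paris
Rome
Sydney


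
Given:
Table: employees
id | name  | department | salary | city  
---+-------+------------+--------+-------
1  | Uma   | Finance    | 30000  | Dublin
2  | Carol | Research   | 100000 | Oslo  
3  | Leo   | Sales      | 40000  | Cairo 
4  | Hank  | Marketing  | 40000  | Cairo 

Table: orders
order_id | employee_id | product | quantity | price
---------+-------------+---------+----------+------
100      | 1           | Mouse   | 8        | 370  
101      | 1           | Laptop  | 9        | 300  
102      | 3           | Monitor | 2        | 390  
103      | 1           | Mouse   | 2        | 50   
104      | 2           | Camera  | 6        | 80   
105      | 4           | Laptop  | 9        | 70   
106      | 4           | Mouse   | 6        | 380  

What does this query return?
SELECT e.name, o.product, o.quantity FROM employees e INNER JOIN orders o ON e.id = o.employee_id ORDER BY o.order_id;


Joining employees.id = orders.employee_id:
  employee Uma (id=1) -> order Mouse
  employee Uma (id=1) -> order Laptop
  employee Leo (id=3) -> order Monitor
  employee Uma (id=1) -> order Mouse
  employee Carol (id=2) -> order Camera
  employee Hank (id=4) -> order Laptop
  employee Hank (id=4) -> order Mouse


7 rows:
Uma, Mouse, 8
Uma, Laptop, 9
Leo, Monitor, 2
Uma, Mouse, 2
Carol, Camera, 6
Hank, Laptop, 9
Hank, Mouse, 6


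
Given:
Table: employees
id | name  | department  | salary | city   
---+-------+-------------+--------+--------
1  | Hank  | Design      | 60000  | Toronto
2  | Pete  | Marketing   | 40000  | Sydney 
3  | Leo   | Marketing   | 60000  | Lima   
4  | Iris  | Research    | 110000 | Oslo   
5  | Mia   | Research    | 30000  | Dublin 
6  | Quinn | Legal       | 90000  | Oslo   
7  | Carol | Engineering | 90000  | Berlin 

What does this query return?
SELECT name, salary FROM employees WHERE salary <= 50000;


Filtering: salary <= 50000
Matching: 2 rows

2 rows:
Pete, 40000
Mia, 30000


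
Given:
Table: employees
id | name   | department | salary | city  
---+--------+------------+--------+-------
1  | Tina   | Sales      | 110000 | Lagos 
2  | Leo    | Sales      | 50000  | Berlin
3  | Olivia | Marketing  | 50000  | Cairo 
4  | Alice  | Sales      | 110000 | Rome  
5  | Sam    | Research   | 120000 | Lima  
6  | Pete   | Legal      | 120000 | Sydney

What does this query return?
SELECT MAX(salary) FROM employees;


Salaries: 110000, 50000, 50000, 110000, 120000, 120000
MAX = 120000

120000


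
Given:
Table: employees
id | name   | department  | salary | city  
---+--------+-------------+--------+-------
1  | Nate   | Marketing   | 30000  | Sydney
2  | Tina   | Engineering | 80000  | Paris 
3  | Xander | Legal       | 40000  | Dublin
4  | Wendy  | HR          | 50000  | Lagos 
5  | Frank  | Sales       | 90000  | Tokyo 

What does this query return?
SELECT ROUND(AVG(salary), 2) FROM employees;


SUM(salary) = 290000
COUNT = 5
ROUND(AVG, 2) = ROUND(290000 / 5, 2) = 58000.0

58000.0


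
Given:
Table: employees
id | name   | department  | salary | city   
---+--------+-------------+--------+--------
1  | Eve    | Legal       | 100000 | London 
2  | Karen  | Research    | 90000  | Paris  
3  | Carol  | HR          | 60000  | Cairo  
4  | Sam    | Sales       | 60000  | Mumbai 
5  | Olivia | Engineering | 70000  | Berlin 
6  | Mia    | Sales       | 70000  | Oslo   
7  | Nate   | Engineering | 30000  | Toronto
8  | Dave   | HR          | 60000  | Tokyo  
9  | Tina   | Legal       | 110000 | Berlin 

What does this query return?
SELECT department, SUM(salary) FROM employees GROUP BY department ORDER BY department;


Summing salary within each department:
  Engineering: 70000 + 30000 = 100000
  HR: 60000 + 60000 = 120000
  Legal: 100000 + 110000 = 210000
  Research: 90000 = 90000
  Sales: 60000 + 70000 = 130000


5 groups:
Engineering, 100000
HR, 120000
Legal, 210000
Research, 90000
Sales, 130000


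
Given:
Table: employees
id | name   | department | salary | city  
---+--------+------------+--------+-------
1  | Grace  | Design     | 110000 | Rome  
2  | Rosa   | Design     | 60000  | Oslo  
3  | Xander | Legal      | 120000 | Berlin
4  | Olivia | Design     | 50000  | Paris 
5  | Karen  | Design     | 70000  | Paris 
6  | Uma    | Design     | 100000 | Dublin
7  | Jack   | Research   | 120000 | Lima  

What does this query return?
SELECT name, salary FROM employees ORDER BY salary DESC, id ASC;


Sorting by salary DESC, then id ASC for ties

7 rows:
Xander, 120000
Jack, 120000
Grace, 110000
Uma, 100000
Karen, 70000
Rosa, 60000
Olivia, 50000


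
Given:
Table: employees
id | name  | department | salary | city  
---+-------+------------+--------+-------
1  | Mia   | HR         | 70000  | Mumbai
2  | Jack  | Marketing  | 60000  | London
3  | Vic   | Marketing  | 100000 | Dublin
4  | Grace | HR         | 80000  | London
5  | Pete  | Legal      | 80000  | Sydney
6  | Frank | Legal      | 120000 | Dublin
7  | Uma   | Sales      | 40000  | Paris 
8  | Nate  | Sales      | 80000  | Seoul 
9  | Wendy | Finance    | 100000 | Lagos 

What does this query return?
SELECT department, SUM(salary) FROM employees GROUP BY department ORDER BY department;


Summing salary within each department:
  Finance: 100000 = 100000
  HR: 70000 + 80000 = 150000
  Legal: 80000 + 120000 = 200000
  Marketing: 60000 + 100000 = 160000
  Sales: 40000 + 80000 = 120000


5 groups:
Finance, 100000
HR, 150000
Legal, 200000
Marketing, 160000
Sales, 120000


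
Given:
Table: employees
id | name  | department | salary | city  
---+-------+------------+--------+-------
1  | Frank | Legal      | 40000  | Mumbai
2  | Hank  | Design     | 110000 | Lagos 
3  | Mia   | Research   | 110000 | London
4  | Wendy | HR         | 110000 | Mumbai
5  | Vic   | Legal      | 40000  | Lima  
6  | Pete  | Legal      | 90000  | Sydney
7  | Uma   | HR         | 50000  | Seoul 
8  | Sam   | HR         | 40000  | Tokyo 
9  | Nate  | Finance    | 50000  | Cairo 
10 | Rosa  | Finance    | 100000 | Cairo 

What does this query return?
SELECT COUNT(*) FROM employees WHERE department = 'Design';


Counting rows where department = 'Design'
  Hank -> MATCH


1


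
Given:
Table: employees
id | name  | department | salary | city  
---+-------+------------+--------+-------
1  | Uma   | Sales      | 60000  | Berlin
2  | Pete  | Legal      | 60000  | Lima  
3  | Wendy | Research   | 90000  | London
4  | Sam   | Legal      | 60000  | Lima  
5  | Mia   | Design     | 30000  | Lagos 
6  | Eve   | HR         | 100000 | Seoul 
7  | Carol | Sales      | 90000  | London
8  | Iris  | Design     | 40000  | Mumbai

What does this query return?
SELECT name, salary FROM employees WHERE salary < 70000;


Filtering: salary < 70000
Matching: 5 rows

5 rows:
Uma, 60000
Pete, 60000
Sam, 60000
Mia, 30000
Iris, 40000


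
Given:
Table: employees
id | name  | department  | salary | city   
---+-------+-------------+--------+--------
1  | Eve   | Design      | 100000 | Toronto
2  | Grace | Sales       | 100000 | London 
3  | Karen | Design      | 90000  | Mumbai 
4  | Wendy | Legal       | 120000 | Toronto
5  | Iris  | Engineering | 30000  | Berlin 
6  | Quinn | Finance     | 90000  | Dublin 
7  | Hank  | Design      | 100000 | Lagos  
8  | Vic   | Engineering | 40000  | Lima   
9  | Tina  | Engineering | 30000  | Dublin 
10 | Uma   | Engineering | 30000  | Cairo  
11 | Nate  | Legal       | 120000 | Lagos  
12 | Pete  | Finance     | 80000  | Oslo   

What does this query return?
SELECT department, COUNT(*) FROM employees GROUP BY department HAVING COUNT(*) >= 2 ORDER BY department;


Groups with count >= 2:
  Design: 3 -> PASS
  Engineering: 4 -> PASS
  Finance: 2 -> PASS
  Legal: 2 -> PASS
  Sales: 1 -> filtered out


4 groups:
Design, 3
Engineering, 4
Finance, 2
Legal, 2


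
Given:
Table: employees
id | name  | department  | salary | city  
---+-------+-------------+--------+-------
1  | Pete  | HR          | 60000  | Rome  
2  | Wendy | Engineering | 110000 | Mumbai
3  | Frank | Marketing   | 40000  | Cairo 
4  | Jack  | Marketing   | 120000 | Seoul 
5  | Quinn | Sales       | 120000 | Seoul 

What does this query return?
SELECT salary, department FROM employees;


Projecting columns: salary, department

5 rows:
60000, HR
110000, Engineering
40000, Marketing
120000, Marketing
120000, Sales


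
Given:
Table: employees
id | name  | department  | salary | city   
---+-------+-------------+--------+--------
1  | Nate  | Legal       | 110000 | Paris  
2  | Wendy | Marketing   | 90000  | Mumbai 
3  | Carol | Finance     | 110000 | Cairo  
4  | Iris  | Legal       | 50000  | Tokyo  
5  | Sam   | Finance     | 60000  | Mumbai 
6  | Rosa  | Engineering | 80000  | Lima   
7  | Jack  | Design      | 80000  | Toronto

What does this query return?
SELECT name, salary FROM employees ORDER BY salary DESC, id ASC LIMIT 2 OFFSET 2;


Sort by salary DESC (id ASC tiebreak), then skip 2 and take 2
Rows 3 through 4

2 rows:
Wendy, 90000
Rosa, 80000


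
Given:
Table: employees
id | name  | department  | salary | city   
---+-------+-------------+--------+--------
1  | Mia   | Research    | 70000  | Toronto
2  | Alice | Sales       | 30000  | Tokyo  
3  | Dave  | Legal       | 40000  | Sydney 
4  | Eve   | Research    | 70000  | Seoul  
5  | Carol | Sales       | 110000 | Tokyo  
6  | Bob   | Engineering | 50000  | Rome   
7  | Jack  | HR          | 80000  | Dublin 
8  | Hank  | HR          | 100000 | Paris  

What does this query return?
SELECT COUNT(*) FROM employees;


COUNT(*) counts all rows

8


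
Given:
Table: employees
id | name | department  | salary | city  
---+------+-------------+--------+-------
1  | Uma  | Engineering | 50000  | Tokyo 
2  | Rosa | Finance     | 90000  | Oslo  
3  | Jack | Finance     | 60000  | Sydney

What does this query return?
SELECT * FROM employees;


SELECT * returns all 3 rows with all columns

3 rows:
1, Uma, Engineering, 50000, Tokyo
2, Rosa, Finance, 90000, Oslo
3, Jack, Finance, 60000, Sydney


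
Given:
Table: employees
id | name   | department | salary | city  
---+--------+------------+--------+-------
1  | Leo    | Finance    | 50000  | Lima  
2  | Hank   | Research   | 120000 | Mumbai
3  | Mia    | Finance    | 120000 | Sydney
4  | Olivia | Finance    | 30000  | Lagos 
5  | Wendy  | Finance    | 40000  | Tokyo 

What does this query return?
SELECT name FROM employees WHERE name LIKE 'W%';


LIKE 'W%' matches names starting with 'W'
Matching: 1

1 rows:
Wendy


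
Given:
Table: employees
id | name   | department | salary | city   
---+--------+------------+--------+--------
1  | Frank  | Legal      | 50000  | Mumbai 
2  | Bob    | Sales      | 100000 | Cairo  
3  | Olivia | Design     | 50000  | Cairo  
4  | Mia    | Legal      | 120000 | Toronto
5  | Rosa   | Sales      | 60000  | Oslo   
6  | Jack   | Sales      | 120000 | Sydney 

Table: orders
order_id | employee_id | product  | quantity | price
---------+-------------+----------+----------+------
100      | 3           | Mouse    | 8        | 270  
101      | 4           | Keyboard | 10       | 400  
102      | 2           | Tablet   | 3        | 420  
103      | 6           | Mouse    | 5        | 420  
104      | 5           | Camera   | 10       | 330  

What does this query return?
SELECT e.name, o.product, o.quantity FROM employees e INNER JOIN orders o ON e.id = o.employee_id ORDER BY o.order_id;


Joining employees.id = orders.employee_id:
  employee Olivia (id=3) -> order Mouse
  employee Mia (id=4) -> order Keyboard
  employee Bob (id=2) -> order Tablet
  employee Jack (id=6) -> order Mouse
  employee Rosa (id=5) -> order Camera


5 rows:
Olivia, Mouse, 8
Mia, Keyboard, 10
Bob, Tablet, 3
Jack, Mouse, 5
Rosa, Camera, 10


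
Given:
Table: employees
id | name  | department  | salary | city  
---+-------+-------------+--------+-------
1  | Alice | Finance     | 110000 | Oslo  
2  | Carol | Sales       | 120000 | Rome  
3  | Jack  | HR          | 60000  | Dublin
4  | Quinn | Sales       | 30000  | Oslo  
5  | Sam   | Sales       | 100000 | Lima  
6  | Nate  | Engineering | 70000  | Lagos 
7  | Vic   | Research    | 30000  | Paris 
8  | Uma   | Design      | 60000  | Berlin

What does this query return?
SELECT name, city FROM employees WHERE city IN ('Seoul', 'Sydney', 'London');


Filtering: city IN ('Seoul', 'Sydney', 'London')
Matching: 0 rows

Empty result set (0 rows)


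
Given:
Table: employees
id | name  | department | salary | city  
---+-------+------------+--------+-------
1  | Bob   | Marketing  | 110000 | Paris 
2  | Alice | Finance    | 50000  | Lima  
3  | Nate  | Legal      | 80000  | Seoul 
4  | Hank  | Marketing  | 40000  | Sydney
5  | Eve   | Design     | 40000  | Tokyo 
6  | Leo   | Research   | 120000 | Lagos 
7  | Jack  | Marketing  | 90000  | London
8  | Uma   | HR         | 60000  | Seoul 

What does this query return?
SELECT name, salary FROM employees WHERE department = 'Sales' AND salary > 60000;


Filtering: department = 'Sales' AND salary > 60000
Matching: 0 rows

Empty result set (0 rows)


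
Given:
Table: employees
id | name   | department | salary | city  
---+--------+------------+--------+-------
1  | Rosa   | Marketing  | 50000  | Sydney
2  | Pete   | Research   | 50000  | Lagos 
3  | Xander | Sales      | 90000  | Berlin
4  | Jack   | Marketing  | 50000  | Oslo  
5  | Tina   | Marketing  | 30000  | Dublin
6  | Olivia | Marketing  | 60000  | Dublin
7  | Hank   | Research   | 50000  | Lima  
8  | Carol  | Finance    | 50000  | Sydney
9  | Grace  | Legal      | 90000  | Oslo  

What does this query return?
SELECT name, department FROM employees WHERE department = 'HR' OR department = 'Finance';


Filtering: department = 'HR' OR 'Finance'
Matching: 1 rows

1 rows:
Carol, Finance


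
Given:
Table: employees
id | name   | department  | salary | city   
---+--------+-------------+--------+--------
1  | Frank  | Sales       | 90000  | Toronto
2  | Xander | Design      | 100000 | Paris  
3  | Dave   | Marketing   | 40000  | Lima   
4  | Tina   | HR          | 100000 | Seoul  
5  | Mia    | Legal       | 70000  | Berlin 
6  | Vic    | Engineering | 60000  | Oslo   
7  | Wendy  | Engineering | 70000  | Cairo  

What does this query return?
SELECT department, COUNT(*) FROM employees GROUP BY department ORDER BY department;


Assigning each row to its department group:
  Frank -> Sales
  Xander -> Design
  Dave -> Marketing
  Tina -> HR
  Mia -> Legal
  Vic -> Engineering
  Wendy -> Engineering


6 groups:
Design, 1
Engineering, 2
HR, 1
Legal, 1
Marketing, 1
Sales, 1


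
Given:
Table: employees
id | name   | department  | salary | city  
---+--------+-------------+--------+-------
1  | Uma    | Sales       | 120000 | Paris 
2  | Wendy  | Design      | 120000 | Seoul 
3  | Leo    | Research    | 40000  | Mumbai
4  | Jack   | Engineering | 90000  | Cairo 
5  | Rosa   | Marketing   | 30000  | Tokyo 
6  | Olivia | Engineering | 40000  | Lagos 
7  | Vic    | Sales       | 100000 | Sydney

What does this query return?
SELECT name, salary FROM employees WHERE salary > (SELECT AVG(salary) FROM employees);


Subquery: AVG(salary) = 77142.86
Filtering: salary > 77142.86
  Uma (120000) -> MATCH
  Wendy (120000) -> MATCH
  Jack (90000) -> MATCH
  Vic (100000) -> MATCH


4 rows:
Uma, 120000
Wendy, 120000
Jack, 90000
Vic, 100000


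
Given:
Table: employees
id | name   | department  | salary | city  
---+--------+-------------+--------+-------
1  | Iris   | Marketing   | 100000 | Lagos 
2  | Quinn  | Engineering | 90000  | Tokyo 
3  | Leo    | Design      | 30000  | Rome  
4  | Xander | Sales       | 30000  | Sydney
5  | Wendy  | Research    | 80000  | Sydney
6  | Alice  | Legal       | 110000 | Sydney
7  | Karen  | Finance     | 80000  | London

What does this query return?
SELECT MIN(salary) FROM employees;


Salaries: 100000, 90000, 30000, 30000, 80000, 110000, 80000
MIN = 30000

30000


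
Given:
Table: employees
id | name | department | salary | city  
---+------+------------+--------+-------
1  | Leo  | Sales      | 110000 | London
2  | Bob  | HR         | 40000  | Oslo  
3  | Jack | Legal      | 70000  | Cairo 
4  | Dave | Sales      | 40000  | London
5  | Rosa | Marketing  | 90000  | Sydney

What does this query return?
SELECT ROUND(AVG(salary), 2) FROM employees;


SUM(salary) = 350000
COUNT = 5
ROUND(AVG, 2) = ROUND(350000 / 5, 2) = 70000.0

70000.0


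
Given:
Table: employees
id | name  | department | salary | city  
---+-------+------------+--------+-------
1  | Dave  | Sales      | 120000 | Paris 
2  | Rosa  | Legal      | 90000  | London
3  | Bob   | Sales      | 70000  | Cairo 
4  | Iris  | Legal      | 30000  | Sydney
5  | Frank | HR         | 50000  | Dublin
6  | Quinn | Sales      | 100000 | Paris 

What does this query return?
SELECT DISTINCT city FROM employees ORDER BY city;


All 'city' values (row order): Paris, London, Cairo, Sydney, Dublin, Paris
Removing duplicates leaves 5 unique value(s).

5 values:
Cairo
Dublin
London
Paris
Sydney


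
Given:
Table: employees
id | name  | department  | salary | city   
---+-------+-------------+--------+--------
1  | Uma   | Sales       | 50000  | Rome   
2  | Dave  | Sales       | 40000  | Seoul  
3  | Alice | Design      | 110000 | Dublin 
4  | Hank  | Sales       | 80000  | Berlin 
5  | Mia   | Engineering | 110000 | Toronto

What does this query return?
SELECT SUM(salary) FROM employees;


SUM(salary) = 50000 + 40000 + 110000 + 80000 + 110000 = 390000

390000


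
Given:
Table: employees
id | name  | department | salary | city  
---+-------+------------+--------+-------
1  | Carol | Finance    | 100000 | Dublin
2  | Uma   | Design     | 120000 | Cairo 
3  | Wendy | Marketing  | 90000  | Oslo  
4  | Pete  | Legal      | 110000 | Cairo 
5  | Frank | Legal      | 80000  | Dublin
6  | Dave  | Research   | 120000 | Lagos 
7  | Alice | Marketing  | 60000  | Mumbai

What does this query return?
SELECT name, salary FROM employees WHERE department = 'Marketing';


Filtering: department = 'Marketing'
Matching rows: 2

2 rows:
Wendy, 90000
Alice, 60000


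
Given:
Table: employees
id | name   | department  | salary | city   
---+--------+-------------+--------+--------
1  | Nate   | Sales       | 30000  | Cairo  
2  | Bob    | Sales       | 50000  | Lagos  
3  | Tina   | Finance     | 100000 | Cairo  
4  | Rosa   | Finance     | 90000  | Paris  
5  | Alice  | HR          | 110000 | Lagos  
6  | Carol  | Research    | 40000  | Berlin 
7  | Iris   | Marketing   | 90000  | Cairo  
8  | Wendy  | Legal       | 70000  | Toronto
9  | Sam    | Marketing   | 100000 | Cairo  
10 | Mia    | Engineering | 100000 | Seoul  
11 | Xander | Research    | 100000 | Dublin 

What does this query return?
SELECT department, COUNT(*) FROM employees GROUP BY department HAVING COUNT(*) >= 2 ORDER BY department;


Groups with count >= 2:
  Finance: 2 -> PASS
  Marketing: 2 -> PASS
  Research: 2 -> PASS
  Sales: 2 -> PASS
  Engineering: 1 -> filtered out
  HR: 1 -> filtered out
  Legal: 1 -> filtered out


4 groups:
Finance, 2
Marketing, 2
Research, 2
Sales, 2


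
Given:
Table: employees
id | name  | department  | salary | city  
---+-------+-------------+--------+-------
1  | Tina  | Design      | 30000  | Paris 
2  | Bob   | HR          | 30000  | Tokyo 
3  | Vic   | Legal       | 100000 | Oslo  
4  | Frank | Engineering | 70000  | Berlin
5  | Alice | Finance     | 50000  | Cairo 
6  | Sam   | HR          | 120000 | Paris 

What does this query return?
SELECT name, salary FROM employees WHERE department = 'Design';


Filtering: department = 'Design'
Matching rows: 1

1 rows:
Tina, 30000


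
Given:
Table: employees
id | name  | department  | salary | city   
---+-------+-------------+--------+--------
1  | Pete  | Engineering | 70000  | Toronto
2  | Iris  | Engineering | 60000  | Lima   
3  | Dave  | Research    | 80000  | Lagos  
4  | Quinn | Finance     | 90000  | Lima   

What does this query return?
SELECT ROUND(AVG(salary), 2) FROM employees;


SUM(salary) = 300000
COUNT = 4
ROUND(AVG, 2) = ROUND(300000 / 4, 2) = 75000.0

75000.0


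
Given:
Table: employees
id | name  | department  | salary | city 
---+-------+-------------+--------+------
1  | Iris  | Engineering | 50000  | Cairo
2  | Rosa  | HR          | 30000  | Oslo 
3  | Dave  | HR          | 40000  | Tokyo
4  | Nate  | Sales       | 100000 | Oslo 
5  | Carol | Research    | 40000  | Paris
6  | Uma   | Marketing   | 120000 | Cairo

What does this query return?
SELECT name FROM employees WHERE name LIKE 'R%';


LIKE 'R%' matches names starting with 'R'
Matching: 1

1 rows:
Rosa


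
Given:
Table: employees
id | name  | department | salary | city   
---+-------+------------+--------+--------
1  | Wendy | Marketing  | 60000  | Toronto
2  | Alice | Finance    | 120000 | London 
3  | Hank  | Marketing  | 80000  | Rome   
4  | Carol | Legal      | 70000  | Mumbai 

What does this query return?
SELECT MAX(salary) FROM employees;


Salaries: 60000, 120000, 80000, 70000
MAX = 120000

120000


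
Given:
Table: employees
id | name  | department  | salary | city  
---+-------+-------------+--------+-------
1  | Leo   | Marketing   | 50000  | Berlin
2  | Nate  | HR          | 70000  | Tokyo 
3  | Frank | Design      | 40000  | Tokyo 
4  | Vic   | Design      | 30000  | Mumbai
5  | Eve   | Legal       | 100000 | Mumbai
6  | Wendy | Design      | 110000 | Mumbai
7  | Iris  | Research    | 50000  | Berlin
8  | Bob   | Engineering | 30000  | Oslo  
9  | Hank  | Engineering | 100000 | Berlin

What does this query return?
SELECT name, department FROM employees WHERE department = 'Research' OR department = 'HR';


Filtering: department = 'Research' OR 'HR'
Matching: 2 rows

2 rows:
Nate, HR
Iris, Research


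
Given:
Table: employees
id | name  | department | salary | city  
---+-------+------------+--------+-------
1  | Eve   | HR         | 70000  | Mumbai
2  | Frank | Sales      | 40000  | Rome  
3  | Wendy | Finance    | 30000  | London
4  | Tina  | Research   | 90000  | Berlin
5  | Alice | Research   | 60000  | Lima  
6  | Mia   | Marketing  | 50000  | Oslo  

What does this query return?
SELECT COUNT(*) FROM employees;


COUNT(*) counts all rows

6


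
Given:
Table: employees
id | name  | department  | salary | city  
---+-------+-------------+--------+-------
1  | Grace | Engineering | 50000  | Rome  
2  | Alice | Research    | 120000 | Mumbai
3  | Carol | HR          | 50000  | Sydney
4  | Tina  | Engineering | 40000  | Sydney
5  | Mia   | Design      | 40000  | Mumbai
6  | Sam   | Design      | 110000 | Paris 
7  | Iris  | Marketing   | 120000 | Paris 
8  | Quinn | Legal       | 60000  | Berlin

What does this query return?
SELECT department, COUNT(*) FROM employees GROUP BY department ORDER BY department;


Assigning each row to its department group:
  Grace -> Engineering
  Alice -> Research
  Carol -> HR
  Tina -> Engineering
  Mia -> Design
  Sam -> Design
  Iris -> Marketing
  Quinn -> Legal


6 groups:
Design, 2
Engineering, 2
HR, 1
Legal, 1
Marketing, 1
Research, 1


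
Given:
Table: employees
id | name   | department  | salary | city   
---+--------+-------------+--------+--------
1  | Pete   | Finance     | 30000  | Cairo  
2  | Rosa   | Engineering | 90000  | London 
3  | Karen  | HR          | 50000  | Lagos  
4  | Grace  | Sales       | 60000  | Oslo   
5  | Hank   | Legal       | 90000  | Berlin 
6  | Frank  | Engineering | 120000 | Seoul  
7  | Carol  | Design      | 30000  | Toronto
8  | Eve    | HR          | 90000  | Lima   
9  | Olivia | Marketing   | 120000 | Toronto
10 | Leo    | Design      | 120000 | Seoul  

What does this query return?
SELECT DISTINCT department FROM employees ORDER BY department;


All 'department' values (row order): Finance, Engineering, HR, Sales, Legal, Engineering, Design, HR, Marketing, Design
Removing duplicates leaves 7 unique value(s).

7 values:
Design
Engineering
Finance
HR
Legal
Marketing
Sales


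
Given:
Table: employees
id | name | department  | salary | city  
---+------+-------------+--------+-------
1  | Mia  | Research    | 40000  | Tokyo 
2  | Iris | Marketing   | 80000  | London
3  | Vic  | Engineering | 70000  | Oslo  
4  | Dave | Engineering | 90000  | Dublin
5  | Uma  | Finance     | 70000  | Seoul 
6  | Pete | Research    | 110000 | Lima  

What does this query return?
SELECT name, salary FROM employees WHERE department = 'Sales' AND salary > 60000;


Filtering: department = 'Sales' AND salary > 60000
Matching: 0 rows

Empty result set (0 rows)


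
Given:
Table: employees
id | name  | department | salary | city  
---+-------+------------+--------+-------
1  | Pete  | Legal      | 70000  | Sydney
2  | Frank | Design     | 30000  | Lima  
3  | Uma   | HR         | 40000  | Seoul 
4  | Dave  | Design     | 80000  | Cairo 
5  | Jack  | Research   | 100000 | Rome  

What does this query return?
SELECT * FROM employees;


SELECT * returns all 5 rows with all columns

5 rows:
1, Pete, Legal, 70000, Sydney
2, Frank, Design, 30000, Lima
3, Uma, HR, 40000, Seoul
4, Dave, Design, 80000, Cairo
5, Jack, Research, 100000, Rome


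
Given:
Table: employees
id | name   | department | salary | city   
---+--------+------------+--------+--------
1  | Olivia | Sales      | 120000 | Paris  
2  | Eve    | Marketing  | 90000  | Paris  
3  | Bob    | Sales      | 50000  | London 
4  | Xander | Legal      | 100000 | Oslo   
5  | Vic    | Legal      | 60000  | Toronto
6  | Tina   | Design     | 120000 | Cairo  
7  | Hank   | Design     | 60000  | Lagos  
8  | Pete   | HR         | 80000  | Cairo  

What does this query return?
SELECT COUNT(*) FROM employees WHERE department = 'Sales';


Counting rows where department = 'Sales'
  Olivia -> MATCH
  Bob -> MATCH


2


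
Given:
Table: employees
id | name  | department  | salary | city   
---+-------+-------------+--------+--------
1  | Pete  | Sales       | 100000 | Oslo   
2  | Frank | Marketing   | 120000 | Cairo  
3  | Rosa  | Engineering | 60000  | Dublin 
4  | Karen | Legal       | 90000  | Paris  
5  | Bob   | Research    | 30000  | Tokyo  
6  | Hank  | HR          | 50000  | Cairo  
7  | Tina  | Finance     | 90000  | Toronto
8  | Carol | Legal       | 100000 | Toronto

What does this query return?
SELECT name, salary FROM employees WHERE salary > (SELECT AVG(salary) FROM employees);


Subquery: AVG(salary) = 80000.0
Filtering: salary > 80000.0
  Pete (100000) -> MATCH
  Frank (120000) -> MATCH
  Karen (90000) -> MATCH
  Tina (90000) -> MATCH
  Carol (100000) -> MATCH


5 rows:
Pete, 100000
Frank, 120000
Karen, 90000
Tina, 90000
Carol, 100000


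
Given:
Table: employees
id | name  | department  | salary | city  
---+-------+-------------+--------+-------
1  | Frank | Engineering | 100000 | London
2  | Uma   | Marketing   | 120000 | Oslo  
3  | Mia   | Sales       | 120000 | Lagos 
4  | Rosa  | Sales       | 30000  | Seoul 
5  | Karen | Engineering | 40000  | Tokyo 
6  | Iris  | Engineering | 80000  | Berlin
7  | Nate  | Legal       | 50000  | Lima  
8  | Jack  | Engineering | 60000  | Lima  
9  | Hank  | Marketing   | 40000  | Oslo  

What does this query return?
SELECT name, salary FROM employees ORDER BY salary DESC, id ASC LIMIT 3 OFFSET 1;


Sort by salary DESC (id ASC tiebreak), then skip 1 and take 3
Rows 2 through 4

3 rows:
Mia, 120000
Frank, 100000
Iris, 80000


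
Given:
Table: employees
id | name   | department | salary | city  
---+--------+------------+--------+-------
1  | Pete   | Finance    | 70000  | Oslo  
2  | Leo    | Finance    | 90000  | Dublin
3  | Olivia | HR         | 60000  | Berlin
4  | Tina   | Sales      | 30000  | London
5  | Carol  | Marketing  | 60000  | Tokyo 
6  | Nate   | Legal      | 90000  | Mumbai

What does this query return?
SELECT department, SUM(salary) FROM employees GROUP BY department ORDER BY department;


Summing salary within each department:
  Finance: 70000 + 90000 = 160000
  HR: 60000 = 60000
  Legal: 90000 = 90000
  Marketing: 60000 = 60000
  Sales: 30000 = 30000


5 groups:
Finance, 160000
HR, 60000
Legal, 90000
Marketing, 60000
Sales, 30000


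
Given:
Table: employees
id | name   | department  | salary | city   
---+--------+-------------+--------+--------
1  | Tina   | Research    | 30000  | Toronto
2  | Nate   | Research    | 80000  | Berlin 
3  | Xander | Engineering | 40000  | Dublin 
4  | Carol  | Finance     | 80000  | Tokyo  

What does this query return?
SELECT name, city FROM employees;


Projecting columns: name, city

4 rows:
Tina, Toronto
Nate, Berlin
Xander, Dublin
Carol, Tokyo


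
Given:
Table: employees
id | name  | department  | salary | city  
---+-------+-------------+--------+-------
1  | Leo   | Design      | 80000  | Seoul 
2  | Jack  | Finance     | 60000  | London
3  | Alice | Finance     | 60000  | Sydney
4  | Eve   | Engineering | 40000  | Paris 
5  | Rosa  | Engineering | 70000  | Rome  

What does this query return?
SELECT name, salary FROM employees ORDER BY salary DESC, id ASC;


Sorting by salary DESC, then id ASC for ties

5 rows:
Leo, 80000
Rosa, 70000
Jack, 60000
Alice, 60000
Eve, 40000


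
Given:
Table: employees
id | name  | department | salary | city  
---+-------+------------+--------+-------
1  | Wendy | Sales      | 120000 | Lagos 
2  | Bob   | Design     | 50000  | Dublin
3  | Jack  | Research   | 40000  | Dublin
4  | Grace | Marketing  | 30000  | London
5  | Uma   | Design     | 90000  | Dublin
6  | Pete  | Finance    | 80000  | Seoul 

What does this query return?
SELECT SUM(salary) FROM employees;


SUM(salary) = 120000 + 50000 + 40000 + 30000 + 90000 + 80000 = 410000

410000


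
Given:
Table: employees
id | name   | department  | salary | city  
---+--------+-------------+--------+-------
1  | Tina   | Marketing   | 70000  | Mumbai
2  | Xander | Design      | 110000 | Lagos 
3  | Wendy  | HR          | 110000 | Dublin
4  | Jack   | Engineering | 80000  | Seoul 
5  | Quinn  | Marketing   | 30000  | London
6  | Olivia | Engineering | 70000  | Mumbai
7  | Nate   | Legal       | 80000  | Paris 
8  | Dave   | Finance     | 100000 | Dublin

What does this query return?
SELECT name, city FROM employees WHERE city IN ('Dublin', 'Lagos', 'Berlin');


Filtering: city IN ('Dublin', 'Lagos', 'Berlin')
Matching: 3 rows

3 rows:
Xander, Lagos
Wendy, Dublin
Dave, Dublin


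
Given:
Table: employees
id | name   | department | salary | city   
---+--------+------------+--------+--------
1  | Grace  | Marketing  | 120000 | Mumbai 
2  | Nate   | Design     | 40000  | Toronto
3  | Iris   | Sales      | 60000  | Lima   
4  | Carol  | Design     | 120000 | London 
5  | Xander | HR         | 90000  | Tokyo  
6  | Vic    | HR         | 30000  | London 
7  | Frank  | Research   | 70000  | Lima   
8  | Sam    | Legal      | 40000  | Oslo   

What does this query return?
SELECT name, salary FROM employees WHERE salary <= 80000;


Filtering: salary <= 80000
Matching: 5 rows

5 rows:
Nate, 40000
Iris, 60000
Vic, 30000
Frank, 70000
Sam, 40000


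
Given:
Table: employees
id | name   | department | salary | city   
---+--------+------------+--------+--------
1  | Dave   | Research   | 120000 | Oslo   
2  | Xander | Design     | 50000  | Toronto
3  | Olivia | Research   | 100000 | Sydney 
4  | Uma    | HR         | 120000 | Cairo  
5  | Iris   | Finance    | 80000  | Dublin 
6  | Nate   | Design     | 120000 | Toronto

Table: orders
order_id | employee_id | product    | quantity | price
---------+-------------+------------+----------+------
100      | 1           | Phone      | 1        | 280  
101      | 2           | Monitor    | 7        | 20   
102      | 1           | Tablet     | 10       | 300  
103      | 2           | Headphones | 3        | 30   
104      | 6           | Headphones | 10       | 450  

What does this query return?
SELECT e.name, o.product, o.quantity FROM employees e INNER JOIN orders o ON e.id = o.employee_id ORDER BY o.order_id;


Joining employees.id = orders.employee_id:
  employee Dave (id=1) -> order Phone
  employee Xander (id=2) -> order Monitor
  employee Dave (id=1) -> order Tablet
  employee Xander (id=2) -> order Headphones
  employee Nate (id=6) -> order Headphones


5 rows:
Dave, Phone, 1
Xander, Monitor, 7
Dave, Tablet, 10
Xander, Headphones, 3
Nate, Headphones, 10


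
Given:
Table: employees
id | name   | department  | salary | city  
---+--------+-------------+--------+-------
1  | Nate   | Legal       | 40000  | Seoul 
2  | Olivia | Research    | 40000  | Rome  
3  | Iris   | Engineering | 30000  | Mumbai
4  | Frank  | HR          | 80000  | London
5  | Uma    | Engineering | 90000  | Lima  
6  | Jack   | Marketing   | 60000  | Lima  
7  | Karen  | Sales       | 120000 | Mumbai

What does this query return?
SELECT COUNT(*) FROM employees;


COUNT(*) counts all rows

7


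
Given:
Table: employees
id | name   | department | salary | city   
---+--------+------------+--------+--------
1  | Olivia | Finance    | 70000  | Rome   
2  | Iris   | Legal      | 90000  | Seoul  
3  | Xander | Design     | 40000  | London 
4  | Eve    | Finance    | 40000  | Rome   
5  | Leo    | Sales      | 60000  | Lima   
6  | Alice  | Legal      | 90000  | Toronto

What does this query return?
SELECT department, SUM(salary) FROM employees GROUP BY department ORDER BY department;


Summing salary within each department:
  Design: 40000 = 40000
  Finance: 70000 + 40000 = 110000
  Legal: 90000 + 90000 = 180000
  Sales: 60000 = 60000


4 groups:
Design, 40000
Finance, 110000
Legal, 180000
Sales, 60000


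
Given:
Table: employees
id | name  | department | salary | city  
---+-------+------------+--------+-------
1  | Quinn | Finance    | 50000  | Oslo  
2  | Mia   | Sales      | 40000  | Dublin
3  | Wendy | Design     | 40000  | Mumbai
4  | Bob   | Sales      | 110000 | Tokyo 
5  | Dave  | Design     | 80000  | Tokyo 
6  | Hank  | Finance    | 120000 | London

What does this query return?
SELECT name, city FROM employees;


Projecting columns: name, city

6 rows:
Quinn, Oslo
Mia, Dublin
Wendy, Mumbai
Bob, Tokyo
Dave, Tokyo
Hank, London


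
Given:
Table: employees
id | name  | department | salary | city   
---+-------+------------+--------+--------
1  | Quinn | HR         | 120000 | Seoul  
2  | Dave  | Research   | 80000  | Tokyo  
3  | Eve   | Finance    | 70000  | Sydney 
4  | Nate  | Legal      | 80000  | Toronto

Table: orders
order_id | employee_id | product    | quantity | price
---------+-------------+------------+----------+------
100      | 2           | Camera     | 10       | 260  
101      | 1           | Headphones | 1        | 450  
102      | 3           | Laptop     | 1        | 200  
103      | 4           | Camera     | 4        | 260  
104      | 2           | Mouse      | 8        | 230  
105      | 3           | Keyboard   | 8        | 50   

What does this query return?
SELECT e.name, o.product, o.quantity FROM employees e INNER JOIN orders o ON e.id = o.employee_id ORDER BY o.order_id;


Joining employees.id = orders.employee_id:
  employee Dave (id=2) -> order Camera
  employee Quinn (id=1) -> order Headphones
  employee Eve (id=3) -> order Laptop
  employee Nate (id=4) -> order Camera
  employee Dave (id=2) -> order Mouse
  employee Eve (id=3) -> order Keyboard


6 rows:
Dave, Camera, 10
Quinn, Headphones, 1
Eve, Laptop, 1
Nate, Camera, 4
Dave, Mouse, 8
Eve, Keyboard, 8


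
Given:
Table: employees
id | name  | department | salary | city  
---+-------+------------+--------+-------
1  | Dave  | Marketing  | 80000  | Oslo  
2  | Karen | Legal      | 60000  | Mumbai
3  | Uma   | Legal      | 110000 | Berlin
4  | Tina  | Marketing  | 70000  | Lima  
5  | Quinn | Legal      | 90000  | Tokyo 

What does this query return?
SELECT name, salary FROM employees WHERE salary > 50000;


Filtering: salary > 50000
Matching: 5 rows

5 rows:
Dave, 80000
Karen, 60000
Uma, 110000
Tina, 70000
Quinn, 90000


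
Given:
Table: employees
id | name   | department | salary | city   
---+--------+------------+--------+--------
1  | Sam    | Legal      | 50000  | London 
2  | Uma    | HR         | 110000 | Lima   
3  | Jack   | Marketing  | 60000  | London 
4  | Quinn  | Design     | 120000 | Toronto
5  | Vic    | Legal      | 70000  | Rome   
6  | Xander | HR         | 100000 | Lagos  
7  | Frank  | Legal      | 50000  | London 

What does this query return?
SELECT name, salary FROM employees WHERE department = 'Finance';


Filtering: department = 'Finance'
Matching rows: 0

Empty result set (0 rows)


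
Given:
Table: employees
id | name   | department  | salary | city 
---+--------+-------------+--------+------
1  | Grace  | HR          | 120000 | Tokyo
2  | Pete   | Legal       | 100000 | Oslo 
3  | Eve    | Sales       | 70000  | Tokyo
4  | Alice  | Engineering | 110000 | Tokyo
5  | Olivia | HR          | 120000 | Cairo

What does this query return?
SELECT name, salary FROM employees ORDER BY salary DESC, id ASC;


Sorting by salary DESC, then id ASC for ties

5 rows:
Grace, 120000
Olivia, 120000
Alice, 110000
Pete, 100000
Eve, 70000


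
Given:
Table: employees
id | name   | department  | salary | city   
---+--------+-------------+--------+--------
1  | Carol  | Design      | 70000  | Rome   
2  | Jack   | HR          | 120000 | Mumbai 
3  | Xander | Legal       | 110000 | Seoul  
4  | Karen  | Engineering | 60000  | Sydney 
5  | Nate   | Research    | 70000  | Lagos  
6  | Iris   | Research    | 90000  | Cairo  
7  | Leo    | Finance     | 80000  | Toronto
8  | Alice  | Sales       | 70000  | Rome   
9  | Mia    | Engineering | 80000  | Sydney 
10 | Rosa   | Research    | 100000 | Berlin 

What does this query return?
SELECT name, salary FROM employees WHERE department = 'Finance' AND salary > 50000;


Filtering: department = 'Finance' AND salary > 50000
Matching: 1 rows

1 rows:
Leo, 80000


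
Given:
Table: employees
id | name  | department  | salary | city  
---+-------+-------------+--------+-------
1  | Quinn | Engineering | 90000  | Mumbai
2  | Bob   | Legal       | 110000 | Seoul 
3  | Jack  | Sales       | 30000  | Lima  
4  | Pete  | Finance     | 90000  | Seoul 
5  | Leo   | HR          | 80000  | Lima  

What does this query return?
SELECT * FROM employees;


SELECT * returns all 5 rows with all columns

5 rows:
1, Quinn, Engineering, 90000, Mumbai
2, Bob, Legal, 110000, Seoul
3, Jack, Sales, 30000, Lima
4, Pete, Finance, 90000, Seoul
5, Leo, HR, 80000, Lima


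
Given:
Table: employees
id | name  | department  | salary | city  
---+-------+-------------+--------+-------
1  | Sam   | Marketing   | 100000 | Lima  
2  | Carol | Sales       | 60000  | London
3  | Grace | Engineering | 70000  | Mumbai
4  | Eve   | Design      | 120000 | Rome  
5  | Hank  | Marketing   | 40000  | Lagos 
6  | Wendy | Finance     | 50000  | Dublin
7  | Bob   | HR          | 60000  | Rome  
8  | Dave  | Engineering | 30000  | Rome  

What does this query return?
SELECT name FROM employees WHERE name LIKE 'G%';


LIKE 'G%' matches names starting with 'G'
Matching: 1

1 rows:
Grace


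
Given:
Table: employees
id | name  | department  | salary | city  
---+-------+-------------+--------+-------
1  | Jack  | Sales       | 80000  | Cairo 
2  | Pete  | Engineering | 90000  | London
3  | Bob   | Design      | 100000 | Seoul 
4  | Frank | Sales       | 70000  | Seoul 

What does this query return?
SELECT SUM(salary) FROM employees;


SUM(salary) = 80000 + 90000 + 100000 + 70000 = 340000

340000


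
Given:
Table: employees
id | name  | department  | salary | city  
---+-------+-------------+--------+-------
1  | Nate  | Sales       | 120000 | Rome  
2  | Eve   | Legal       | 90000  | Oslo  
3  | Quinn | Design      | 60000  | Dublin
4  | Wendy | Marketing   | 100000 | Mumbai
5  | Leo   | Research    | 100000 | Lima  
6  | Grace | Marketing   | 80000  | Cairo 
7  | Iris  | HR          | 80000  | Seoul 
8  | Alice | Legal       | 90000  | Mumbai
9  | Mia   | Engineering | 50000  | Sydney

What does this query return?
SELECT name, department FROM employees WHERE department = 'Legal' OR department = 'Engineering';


Filtering: department = 'Legal' OR 'Engineering'
Matching: 3 rows

3 rows:
Eve, Legal
Alice, Legal
Mia, Engineering
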